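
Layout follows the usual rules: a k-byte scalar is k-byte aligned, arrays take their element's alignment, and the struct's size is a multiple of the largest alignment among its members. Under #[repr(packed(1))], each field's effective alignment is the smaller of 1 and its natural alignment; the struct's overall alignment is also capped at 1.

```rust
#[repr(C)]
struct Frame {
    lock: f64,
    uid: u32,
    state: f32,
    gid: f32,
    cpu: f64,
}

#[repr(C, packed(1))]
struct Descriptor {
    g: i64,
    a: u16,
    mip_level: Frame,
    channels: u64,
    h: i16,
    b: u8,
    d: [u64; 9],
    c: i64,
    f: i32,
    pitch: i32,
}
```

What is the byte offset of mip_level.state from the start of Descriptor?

Frame: @0: lock [8B, align 8] → 8; @8: uid [4B, align 4] → 12; @12: state [4B, align 4] → 16; @16: gid [4B, align 4] → 20; +4 pad (align 8); @24: cpu [8B, align 8] → 32; size 32, align 8
@0: g [8B, align 1] → 8
@8: a [2B, align 1] → 10
@10: mip_level [32B, align 1] → 42
within Frame: state at 12
10 + 12 = 22

22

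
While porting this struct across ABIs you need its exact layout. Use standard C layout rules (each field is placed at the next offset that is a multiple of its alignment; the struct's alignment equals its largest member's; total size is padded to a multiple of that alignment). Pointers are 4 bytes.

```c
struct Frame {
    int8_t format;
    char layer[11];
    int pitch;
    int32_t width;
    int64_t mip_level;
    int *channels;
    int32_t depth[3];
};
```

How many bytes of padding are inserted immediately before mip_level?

format at 0 (size 1, align 1) → ends 1
layer at 1 (size 11, align 1) → ends 12
pitch at 12 (size 4, align 4) → ends 16
width at 16 (size 4, align 4) → ends 20
pad 4 to align 8 for mip_level
mip_level at 24 (size 8, align 8) → ends 32

4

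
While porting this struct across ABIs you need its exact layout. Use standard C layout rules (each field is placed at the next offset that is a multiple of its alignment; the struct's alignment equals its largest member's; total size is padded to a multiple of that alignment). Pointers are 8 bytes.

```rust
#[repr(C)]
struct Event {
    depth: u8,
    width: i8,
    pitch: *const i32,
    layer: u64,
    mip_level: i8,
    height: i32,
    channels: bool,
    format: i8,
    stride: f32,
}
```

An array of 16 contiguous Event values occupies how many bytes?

depth at 0 (size 1, align 1) → ends 1
width at 1 (size 1, align 1) → ends 2
pad 6 to align 8 for pitch
pitch at 8 (size 8, align 8) → ends 16
layer at 16 (size 8, align 8) → ends 24
mip_level at 24 (size 1, align 1) → ends 25
pad 3 to align 4 for height
height at 28 (size 4, align 4) → ends 32
channels at 32 (size 1, align 1) → ends 33
format at 33 (size 1, align 1) → ends 34
pad 2 to align 4 for stride
stride at 36 (size 4, align 4) → ends 40
total 40 bytes, alignment 8
array of 16: 16 × 40 = 640

640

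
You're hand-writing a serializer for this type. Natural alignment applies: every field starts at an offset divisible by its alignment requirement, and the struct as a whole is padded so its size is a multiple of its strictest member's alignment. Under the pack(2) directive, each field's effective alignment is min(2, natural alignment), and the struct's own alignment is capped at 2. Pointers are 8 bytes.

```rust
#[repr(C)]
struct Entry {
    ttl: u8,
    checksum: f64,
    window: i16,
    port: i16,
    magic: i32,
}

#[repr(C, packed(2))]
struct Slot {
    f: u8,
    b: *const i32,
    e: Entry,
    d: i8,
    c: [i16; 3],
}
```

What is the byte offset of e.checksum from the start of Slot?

Entry: 0..1  ttl  (1B, 1-aligned); 1..8  -- padding (7B); 8..16  checksum  (8B, 8-aligned); 16..18  window  (2B, 2-aligned); 18..20  port  (2B, 2-aligned); 20..24  magic  (4B, 4-aligned); sizeof = 24, alignof = 8
0..1  f  (1B, 1-aligned)
1..2  -- padding (1B)
2..10  b  (8B, 2-aligned)
10..34  e  (24B, 2-aligned)
within Entry: checksum at 8
10 + 8 = 18

18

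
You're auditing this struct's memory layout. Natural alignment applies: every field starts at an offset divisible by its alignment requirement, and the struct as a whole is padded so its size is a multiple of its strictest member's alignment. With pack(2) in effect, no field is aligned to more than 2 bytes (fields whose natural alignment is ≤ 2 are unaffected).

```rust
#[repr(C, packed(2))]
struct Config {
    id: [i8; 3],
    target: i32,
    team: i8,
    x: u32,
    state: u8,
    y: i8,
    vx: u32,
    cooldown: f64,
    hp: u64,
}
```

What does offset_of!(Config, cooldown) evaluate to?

20

id at 0 (size 3, align 1) → ends 3
pad 1 to align 2 for target
target at 4 (size 4, align 2) → ends 8
team at 8 (size 1, align 1) → ends 9
pad 1 to align 2 for x
x at 10 (size 4, align 2) → ends 14
state at 14 (size 1, align 1) → ends 15
y at 15 (size 1, align 1) → ends 16
vx at 16 (size 4, align 2) → ends 20
cooldown at 20 (size 8, align 2) → ends 28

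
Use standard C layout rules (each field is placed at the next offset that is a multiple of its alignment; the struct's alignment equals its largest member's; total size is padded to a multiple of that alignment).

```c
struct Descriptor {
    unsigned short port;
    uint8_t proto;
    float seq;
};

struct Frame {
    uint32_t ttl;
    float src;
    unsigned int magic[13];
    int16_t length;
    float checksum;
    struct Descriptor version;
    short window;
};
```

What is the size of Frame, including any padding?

80 bytes

Descriptor: 0..2  port  (2B, 2-aligned); 2..3  proto  (1B, 1-aligned); 3..4  -- padding (1B); 4..8  seq  (4B, 4-aligned); sizeof = 8, alignof = 4
0..4  ttl  (4B, 4-aligned)
4..8  src  (4B, 4-aligned)
8..60  magic  (52B, 4-aligned)
60..62  length  (2B, 2-aligned)
62..64  -- padding (2B)
64..68  checksum  (4B, 4-aligned)
68..76  version  (8B, 4-aligned)
76..78  window  (2B, 2-aligned)
78..80  -- tail padding (2B)
sizeof = 80, alignof = 4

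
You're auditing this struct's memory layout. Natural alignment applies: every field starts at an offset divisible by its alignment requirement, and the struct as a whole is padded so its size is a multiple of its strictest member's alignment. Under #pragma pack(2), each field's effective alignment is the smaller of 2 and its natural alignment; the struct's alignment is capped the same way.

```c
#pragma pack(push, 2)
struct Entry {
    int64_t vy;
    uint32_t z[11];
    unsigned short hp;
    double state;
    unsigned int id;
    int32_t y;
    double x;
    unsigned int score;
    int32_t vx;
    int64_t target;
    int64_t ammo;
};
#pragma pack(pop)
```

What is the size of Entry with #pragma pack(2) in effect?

0..8  vy  (8B, 2-aligned)
8..52  z  (44B, 2-aligned)
52..54  hp  (2B, 2-aligned)
54..62  state  (8B, 2-aligned)
62..66  id  (4B, 2-aligned)
66..70  y  (4B, 2-aligned)
70..78  x  (8B, 2-aligned)
78..82  score  (4B, 2-aligned)
82..86  vx  (4B, 2-aligned)
86..94  target  (8B, 2-aligned)
94..102  ammo  (8B, 2-aligned)
sizeof = 102, alignof = 2

102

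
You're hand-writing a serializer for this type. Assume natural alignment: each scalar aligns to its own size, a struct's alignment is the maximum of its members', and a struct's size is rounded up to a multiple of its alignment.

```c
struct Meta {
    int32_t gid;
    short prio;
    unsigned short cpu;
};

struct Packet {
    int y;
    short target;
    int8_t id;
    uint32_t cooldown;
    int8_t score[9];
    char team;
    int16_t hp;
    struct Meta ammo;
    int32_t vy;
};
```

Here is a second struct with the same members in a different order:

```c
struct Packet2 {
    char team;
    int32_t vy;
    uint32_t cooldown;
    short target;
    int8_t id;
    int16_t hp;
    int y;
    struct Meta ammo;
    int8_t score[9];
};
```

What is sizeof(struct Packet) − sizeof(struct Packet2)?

Meta: gid at 0 (size 4, align 4) → ends 4; prio at 4 (size 2, align 2) → ends 6; cpu at 6 (size 2, align 2) → ends 8; total 8 bytes, alignment 4
y at 0 (size 4, align 4) → ends 4
target at 4 (size 2, align 2) → ends 6
id at 6 (size 1, align 1) → ends 7
pad 1 to align 4 for cooldown
cooldown at 8 (size 4, align 4) → ends 12
score at 12 (size 9, align 1) → ends 21
team at 21 (size 1, align 1) → ends 22
hp at 22 (size 2, align 2) → ends 24
ammo at 24 (size 8, align 4) → ends 32
vy at 32 (size 4, align 4) → ends 36
total 36 bytes, alignment 4
— Packet2 —
team at 0 (size 1, align 1) → ends 1
pad 3 to align 4 for vy
vy at 4 (size 4, align 4) → ends 8
cooldown at 8 (size 4, align 4) → ends 12
target at 12 (size 2, align 2) → ends 14
id at 14 (size 1, align 1) → ends 15
pad 1 to align 2 for hp
hp at 16 (size 2, align 2) → ends 18
pad 2 to align 4 for y
y at 20 (size 4, align 4) → ends 24
ammo at 24 (size 8, align 4) → ends 32
score at 32 (size 9, align 1) → ends 41
tail pad 3 to reach multiple of 4
total 44 bytes, alignment 4
36 − 44 = -8

-8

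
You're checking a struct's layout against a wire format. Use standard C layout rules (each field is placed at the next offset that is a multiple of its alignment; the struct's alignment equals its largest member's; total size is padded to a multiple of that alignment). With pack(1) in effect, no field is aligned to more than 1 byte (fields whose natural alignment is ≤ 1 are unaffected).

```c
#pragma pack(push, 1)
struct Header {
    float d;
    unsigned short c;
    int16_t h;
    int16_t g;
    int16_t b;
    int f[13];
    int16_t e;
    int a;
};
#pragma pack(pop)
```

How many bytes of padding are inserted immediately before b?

@0: d [4B, align 1] → 4
@4: c [2B, align 1] → 6
@6: h [2B, align 1] → 8
@8: g [2B, align 1] → 10
@10: b [2B, align 1] → 12

0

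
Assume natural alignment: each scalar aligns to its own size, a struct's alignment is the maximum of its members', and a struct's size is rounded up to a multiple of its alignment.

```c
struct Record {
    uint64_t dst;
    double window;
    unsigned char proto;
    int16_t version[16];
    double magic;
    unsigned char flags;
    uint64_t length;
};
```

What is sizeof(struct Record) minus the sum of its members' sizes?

dst at 0 (size 8, align 8) → ends 8
window at 8 (size 8, align 8) → ends 16
proto at 16 (size 1, align 1) → ends 17
pad 1 to align 2 for version
version at 18 (size 32, align 2) → ends 50
pad 6 to align 8 for magic
magic at 56 (size 8, align 8) → ends 64
flags at 64 (size 1, align 1) → ends 65
pad 7 to align 8 for length
length at 72 (size 8, align 8) → ends 80
total 80 bytes, alignment 8
data bytes 66, size 80 → padding 14

14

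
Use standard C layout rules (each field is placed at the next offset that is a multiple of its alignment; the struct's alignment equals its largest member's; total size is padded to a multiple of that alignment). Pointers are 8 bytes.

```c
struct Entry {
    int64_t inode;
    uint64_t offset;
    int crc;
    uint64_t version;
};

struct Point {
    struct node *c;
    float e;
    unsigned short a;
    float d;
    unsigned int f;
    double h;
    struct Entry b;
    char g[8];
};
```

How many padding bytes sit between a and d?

Entry: @0: inode [8B, align 8] → 8; @8: offset [8B, align 8] → 16; @16: crc [4B, align 4] → 20; +4 pad (align 8); @24: version [8B, align 8] → 32; size 32, align 8
@0: c [8B, align 8] → 8
@8: e [4B, align 4] → 12
@12: a [2B, align 2] → 14
+2 pad (align 4)
@16: d [4B, align 4] → 20

2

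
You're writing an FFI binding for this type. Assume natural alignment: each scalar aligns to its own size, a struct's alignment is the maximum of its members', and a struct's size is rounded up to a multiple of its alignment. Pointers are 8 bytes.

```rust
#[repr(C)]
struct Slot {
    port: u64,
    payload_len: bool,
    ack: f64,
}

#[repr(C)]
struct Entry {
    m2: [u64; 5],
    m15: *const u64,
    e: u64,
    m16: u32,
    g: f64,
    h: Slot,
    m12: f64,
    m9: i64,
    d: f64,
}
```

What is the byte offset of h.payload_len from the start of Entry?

80

Slot: @0: port [8B, align 8] → 8; @8: payload_len [1B, align 1] → 9; +7 pad (align 8); @16: ack [8B, align 8] → 24; size 24, align 8
@0: m2 [40B, align 8] → 40
@40: m15 [8B, align 8] → 48
@48: e [8B, align 8] → 56
@56: m16 [4B, align 4] → 60
+4 pad (align 8)
@64: g [8B, align 8] → 72
@72: h [24B, align 8] → 96
within Slot: payload_len at 8
72 + 8 = 80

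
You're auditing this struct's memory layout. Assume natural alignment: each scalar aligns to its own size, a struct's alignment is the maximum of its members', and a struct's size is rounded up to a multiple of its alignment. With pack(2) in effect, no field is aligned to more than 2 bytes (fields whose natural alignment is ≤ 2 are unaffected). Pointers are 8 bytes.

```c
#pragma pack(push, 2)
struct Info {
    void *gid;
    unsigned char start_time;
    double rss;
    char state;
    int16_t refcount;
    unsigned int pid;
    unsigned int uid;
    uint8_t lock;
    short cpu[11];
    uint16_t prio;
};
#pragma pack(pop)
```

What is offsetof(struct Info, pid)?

@0: gid [8B, align 2] → 8
@8: start_time [1B, align 1] → 9
+1 pad (align 2)
@10: rss [8B, align 2] → 18
@18: state [1B, align 1] → 19
+1 pad (align 2)
@20: refcount [2B, align 2] → 22
@22: pid [4B, align 2] → 26

22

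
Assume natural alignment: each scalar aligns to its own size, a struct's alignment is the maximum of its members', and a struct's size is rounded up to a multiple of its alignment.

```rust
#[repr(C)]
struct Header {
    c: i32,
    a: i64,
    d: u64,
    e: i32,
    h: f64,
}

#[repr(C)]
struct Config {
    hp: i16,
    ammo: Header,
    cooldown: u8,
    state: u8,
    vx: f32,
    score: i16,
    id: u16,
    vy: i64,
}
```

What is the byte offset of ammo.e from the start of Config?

32

Header: @0: c [4B, align 4] → 4; +4 pad (align 8); @8: a [8B, align 8] → 16; @16: d [8B, align 8] → 24; @24: e [4B, align 4] → 28; +4 pad (align 8); @32: h [8B, align 8] → 40; size 40, align 8
@0: hp [2B, align 2] → 2
+6 pad (align 8)
@8: ammo [40B, align 8] → 48
within Header: e at 24
8 + 24 = 32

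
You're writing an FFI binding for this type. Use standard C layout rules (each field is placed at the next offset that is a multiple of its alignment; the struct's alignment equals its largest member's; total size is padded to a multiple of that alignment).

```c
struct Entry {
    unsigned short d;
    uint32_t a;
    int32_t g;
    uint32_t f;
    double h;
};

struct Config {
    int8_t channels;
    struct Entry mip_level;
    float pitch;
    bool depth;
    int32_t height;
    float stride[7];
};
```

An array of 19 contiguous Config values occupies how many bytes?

Entry: @0: d [2B, align 2] → 2; +2 pad (align 4); @4: a [4B, align 4] → 8; @8: g [4B, align 4] → 12; @12: f [4B, align 4] → 16; @16: h [8B, align 8] → 24; size 24, align 8
@0: channels [1B, align 1] → 1
+7 pad (align 8)
@8: mip_level [24B, align 8] → 32
@32: pitch [4B, align 4] → 36
@36: depth [1B, align 1] → 37
+3 pad (align 4)
@40: height [4B, align 4] → 44
@44: stride [28B, align 4] → 72
size 72, align 8
array of 19: 19 × 72 = 1368

1368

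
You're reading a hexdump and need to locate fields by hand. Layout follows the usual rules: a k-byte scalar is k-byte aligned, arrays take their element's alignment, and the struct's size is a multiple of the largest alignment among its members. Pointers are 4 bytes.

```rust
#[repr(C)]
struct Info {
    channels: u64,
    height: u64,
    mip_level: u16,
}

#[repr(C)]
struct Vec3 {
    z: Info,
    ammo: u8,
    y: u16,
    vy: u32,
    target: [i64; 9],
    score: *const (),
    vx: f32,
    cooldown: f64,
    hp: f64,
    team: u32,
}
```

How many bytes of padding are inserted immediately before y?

Info: 0..8  channels  (8B, 8-aligned); 8..16  height  (8B, 8-aligned); 16..18  mip_level  (2B, 2-aligned); 18..24  -- tail padding (6B); sizeof = 24, alignof = 8
0..24  z  (24B, 8-aligned)
24..25  ammo  (1B, 1-aligned)
25..26  -- padding (1B)
26..28  y  (2B, 2-aligned)

1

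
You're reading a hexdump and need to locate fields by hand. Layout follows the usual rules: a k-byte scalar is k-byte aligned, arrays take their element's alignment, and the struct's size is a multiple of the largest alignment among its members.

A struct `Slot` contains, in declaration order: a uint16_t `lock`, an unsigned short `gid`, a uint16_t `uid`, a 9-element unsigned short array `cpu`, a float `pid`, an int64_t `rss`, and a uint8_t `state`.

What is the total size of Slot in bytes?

48 bytes

lock at 0 (size 2, align 2) → ends 2
gid at 2 (size 2, align 2) → ends 4
uid at 4 (size 2, align 2) → ends 6
cpu at 6 (size 18, align 2) → ends 24
pid at 24 (size 4, align 4) → ends 28
pad 4 to align 8 for rss
rss at 32 (size 8, align 8) → ends 40
state at 40 (size 1, align 1) → ends 41
tail pad 7 to reach multiple of 8
total 48 bytes, alignment 8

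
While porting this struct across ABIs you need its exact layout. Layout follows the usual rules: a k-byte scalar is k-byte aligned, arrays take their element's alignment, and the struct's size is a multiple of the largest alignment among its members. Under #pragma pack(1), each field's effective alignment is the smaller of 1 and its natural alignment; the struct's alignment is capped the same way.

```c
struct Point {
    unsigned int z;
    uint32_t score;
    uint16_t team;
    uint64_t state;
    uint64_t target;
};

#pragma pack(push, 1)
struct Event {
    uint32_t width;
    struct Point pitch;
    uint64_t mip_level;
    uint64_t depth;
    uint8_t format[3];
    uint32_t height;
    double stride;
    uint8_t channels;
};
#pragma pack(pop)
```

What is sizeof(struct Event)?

68 bytes

Point: @0: z [4B, align 4] → 4; @4: score [4B, align 4] → 8; @8: team [2B, align 2] → 10; +6 pad (align 8); @16: state [8B, align 8] → 24; @24: target [8B, align 8] → 32; size 32, align 8
@0: width [4B, align 1] → 4
@4: pitch [32B, align 1] → 36
@36: mip_level [8B, align 1] → 44
@44: depth [8B, align 1] → 52
@52: format [3B, align 1] → 55
@55: height [4B, align 1] → 59
@59: stride [8B, align 1] → 67
@67: channels [1B, align 1] → 68
size 68, align 1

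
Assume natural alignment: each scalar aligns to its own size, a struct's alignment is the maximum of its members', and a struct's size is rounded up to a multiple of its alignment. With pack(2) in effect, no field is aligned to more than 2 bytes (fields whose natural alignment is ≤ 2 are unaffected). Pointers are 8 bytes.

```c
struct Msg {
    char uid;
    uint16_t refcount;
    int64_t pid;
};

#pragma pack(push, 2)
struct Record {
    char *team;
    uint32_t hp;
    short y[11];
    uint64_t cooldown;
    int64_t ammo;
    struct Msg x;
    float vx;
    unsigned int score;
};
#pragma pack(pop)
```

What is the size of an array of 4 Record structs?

Msg: @0: uid [1B, align 1] → 1; +1 pad (align 2); @2: refcount [2B, align 2] → 4; +4 pad (align 8); @8: pid [8B, align 8] → 16; size 16, align 8
@0: team [8B, align 2] → 8
@8: hp [4B, align 2] → 12
@12: y [22B, align 2] → 34
@34: cooldown [8B, align 2] → 42
@42: ammo [8B, align 2] → 50
@50: x [16B, align 2] → 66
@66: vx [4B, align 2] → 70
@70: score [4B, align 2] → 74
size 74, align 2
array of 4: 4 × 74 = 296

296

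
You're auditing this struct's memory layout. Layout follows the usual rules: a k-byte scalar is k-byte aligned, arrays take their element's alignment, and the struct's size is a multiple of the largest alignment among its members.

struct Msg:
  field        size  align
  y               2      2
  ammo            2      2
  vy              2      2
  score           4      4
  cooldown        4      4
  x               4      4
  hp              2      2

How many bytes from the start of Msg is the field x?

@0: y [2B, align 2] → 2
@2: ammo [2B, align 2] → 4
@4: vy [2B, align 2] → 6
+2 pad (align 4)
@8: score [4B, align 4] → 12
@12: cooldown [4B, align 4] → 16
@16: x [4B, align 4] → 20

16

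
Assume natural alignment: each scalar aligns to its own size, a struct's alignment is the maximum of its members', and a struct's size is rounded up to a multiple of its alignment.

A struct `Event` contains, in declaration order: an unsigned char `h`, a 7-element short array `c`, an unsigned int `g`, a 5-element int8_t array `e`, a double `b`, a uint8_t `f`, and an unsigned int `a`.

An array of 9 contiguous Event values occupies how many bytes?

@0: h [1B, align 1] → 1
+1 pad (align 2)
@2: c [14B, align 2] → 16
@16: g [4B, align 4] → 20
@20: e [5B, align 1] → 25
+7 pad (align 8)
@32: b [8B, align 8] → 40
@40: f [1B, align 1] → 41
+3 pad (align 4)
@44: a [4B, align 4] → 48
size 48, align 8
array of 9: 9 × 48 = 432

432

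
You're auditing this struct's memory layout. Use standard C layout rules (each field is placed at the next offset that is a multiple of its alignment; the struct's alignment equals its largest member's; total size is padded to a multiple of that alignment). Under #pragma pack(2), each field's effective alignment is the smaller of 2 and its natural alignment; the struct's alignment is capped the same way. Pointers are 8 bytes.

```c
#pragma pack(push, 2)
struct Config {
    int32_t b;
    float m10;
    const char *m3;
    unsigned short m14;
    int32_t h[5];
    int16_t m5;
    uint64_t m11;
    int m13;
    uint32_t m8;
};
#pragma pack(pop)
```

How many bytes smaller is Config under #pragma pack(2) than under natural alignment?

8

natural layout:
  0..4  b  (4B, 4-aligned)
  4..8  m10  (4B, 4-aligned)
  8..16  m3  (8B, 8-aligned)
  16..18  m14  (2B, 2-aligned)
  18..20  -- padding (2B)
  20..40  h  (20B, 4-aligned)
  40..42  m5  (2B, 2-aligned)
  42..48  -- padding (6B)
  48..56  m11  (8B, 8-aligned)
  56..60  m13  (4B, 4-aligned)
  60..64  m8  (4B, 4-aligned)
  sizeof = 64, alignof = 8
packed(2) layout:
  0..4  b  (4B, 2-aligned)
  4..8  m10  (4B, 2-aligned)
  8..16  m3  (8B, 2-aligned)
  16..18  m14  (2B, 2-aligned)
  18..38  h  (20B, 2-aligned)
  38..40  m5  (2B, 2-aligned)
  40..48  m11  (8B, 2-aligned)
  48..52  m13  (4B, 2-aligned)
  52..56  m8  (4B, 2-aligned)
  sizeof = 56, alignof = 2
64 − 56 = 8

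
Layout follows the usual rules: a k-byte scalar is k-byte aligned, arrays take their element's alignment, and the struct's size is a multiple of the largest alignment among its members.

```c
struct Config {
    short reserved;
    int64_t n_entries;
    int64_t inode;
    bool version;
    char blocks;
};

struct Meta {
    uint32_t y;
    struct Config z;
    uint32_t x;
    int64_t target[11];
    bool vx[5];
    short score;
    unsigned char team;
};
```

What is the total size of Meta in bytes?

152 bytes

Config: @0: reserved [2B, align 2] → 2; +6 pad (align 8); @8: n_entries [8B, align 8] → 16; @16: inode [8B, align 8] → 24; @24: version [1B, align 1] → 25; @25: blocks [1B, align 1] → 26; +6 tail pad (align 8); size 32, align 8
@0: y [4B, align 4] → 4
+4 pad (align 8)
@8: z [32B, align 8] → 40
@40: x [4B, align 4] → 44
+4 pad (align 8)
@48: target [88B, align 8] → 136
@136: vx [5B, align 1] → 141
+1 pad (align 2)
@142: score [2B, align 2] → 144
@144: team [1B, align 1] → 145
+7 tail pad (align 8)
size 152, align 8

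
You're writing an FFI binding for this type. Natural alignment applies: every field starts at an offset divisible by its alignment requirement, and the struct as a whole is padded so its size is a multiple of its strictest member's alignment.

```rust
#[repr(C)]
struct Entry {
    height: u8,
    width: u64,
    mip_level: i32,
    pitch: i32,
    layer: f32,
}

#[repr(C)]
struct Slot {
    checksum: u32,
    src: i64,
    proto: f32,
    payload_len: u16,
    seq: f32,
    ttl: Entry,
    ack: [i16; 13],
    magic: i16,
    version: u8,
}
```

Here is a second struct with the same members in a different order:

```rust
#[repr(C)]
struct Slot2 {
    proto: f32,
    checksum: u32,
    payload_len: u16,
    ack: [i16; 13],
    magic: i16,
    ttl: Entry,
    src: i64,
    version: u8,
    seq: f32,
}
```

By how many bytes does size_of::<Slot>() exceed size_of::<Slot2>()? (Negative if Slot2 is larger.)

Entry: height at 0 (size 1, align 1) → ends 1; pad 7 to align 8 for width; width at 8 (size 8, align 8) → ends 16; mip_level at 16 (size 4, align 4) → ends 20; pitch at 20 (size 4, align 4) → ends 24; layer at 24 (size 4, align 4) → ends 28; tail pad 4 to reach multiple of 8; total 32 bytes, alignment 8
checksum at 0 (size 4, align 4) → ends 4
pad 4 to align 8 for src
src at 8 (size 8, align 8) → ends 16
proto at 16 (size 4, align 4) → ends 20
payload_len at 20 (size 2, align 2) → ends 22
pad 2 to align 4 for seq
seq at 24 (size 4, align 4) → ends 28
pad 4 to align 8 for ttl
ttl at 32 (size 32, align 8) → ends 64
ack at 64 (size 26, align 2) → ends 90
magic at 90 (size 2, align 2) → ends 92
version at 92 (size 1, align 1) → ends 93
tail pad 3 to reach multiple of 8
total 96 bytes, alignment 8
— Slot2 —
proto at 0 (size 4, align 4) → ends 4
checksum at 4 (size 4, align 4) → ends 8
payload_len at 8 (size 2, align 2) → ends 10
ack at 10 (size 26, align 2) → ends 36
magic at 36 (size 2, align 2) → ends 38
pad 2 to align 8 for ttl
ttl at 40 (size 32, align 8) → ends 72
src at 72 (size 8, align 8) → ends 80
version at 80 (size 1, align 1) → ends 81
pad 3 to align 4 for seq
seq at 84 (size 4, align 4) → ends 88
total 88 bytes, alignment 8
96 − 88 = 8

8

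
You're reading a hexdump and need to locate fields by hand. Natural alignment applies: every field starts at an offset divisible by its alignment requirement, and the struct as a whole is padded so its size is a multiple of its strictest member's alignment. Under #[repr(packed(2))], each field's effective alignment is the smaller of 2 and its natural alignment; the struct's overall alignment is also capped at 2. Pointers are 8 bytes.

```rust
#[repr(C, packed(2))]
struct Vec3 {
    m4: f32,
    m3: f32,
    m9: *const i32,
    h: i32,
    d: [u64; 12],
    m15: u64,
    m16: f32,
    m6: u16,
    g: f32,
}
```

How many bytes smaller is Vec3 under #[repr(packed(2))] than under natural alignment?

natural layout:
  0..4  m4  (4B, 4-aligned)
  4..8  m3  (4B, 4-aligned)
  8..16  m9  (8B, 8-aligned)
  16..20  h  (4B, 4-aligned)
  20..24  -- padding (4B)
  24..120  d  (96B, 8-aligned)
  120..128  m15  (8B, 8-aligned)
  128..132  m16  (4B, 4-aligned)
  132..134  m6  (2B, 2-aligned)
  134..136  -- padding (2B)
  136..140  g  (4B, 4-aligned)
  140..144  -- tail padding (4B)
  sizeof = 144, alignof = 8
packed(2) layout:
  0..4  m4  (4B, 2-aligned)
  4..8  m3  (4B, 2-aligned)
  8..16  m9  (8B, 2-aligned)
  16..20  h  (4B, 2-aligned)
  20..116  d  (96B, 2-aligned)
  116..124  m15  (8B, 2-aligned)
  124..128  m16  (4B, 2-aligned)
  128..130  m6  (2B, 2-aligned)
  130..134  g  (4B, 2-aligned)
  sizeof = 134, alignof = 2
144 − 134 = 10

10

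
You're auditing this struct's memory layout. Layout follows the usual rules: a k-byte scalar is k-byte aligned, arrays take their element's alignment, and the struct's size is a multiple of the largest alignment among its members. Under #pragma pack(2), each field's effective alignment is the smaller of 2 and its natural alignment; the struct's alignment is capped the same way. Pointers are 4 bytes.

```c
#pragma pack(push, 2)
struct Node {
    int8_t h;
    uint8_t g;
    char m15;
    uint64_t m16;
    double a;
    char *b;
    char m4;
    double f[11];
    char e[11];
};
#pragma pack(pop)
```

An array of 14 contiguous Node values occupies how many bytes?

1764

@0: h [1B, align 1] → 1
@1: g [1B, align 1] → 2
@2: m15 [1B, align 1] → 3
+1 pad (align 2)
@4: m16 [8B, align 2] → 12
@12: a [8B, align 2] → 20
@20: b [4B, align 2] → 24
@24: m4 [1B, align 1] → 25
+1 pad (align 2)
@26: f [88B, align 2] → 114
@114: e [11B, align 1] → 125
+1 tail pad (align 2)
size 126, align 2
array of 14: 14 × 126 = 1764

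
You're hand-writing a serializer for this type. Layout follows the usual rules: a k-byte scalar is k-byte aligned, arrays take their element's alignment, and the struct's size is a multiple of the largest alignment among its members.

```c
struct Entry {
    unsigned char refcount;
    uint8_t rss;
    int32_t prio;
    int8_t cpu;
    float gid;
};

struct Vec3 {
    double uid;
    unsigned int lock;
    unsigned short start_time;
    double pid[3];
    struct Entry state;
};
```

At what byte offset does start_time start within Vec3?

Entry: refcount at 0 (size 1, align 1) → ends 1; rss at 1 (size 1, align 1) → ends 2; pad 2 to align 4 for prio; prio at 4 (size 4, align 4) → ends 8; cpu at 8 (size 1, align 1) → ends 9; pad 3 to align 4 for gid; gid at 12 (size 4, align 4) → ends 16; total 16 bytes, alignment 4
uid at 0 (size 8, align 8) → ends 8
lock at 8 (size 4, align 4) → ends 12
start_time at 12 (size 2, align 2) → ends 14

12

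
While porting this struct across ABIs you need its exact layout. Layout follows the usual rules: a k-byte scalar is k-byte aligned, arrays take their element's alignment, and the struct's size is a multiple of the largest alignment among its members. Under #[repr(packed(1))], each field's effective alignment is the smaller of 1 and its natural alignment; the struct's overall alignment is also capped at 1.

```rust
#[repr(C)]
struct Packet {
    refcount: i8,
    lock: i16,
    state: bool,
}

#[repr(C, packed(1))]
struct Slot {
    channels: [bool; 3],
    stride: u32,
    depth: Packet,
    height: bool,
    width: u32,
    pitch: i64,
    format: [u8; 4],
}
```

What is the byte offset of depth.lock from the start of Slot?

9

Packet: 0..1  refcount  (1B, 1-aligned); 1..2  -- padding (1B); 2..4  lock  (2B, 2-aligned); 4..5  state  (1B, 1-aligned); 5..6  -- tail padding (1B); sizeof = 6, alignof = 2
0..3  channels  (3B, 1-aligned)
3..7  stride  (4B, 1-aligned)
7..13  depth  (6B, 1-aligned)
within Packet: lock at 2
7 + 2 = 9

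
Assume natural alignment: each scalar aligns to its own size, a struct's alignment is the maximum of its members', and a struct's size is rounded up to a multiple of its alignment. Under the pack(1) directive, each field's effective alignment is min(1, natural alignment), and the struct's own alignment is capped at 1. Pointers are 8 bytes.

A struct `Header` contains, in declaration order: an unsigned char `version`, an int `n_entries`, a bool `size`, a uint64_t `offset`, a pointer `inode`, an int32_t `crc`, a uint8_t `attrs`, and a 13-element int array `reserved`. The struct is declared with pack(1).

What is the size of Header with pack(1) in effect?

version at 0 (size 1, align 1) → ends 1
n_entries at 1 (size 4, align 1) → ends 5
size at 5 (size 1, align 1) → ends 6
offset at 6 (size 8, align 1) → ends 14
inode at 14 (size 8, align 1) → ends 22
crc at 22 (size 4, align 1) → ends 26
attrs at 26 (size 1, align 1) → ends 27
reserved at 27 (size 52, align 1) → ends 79
total 79 bytes, alignment 1

79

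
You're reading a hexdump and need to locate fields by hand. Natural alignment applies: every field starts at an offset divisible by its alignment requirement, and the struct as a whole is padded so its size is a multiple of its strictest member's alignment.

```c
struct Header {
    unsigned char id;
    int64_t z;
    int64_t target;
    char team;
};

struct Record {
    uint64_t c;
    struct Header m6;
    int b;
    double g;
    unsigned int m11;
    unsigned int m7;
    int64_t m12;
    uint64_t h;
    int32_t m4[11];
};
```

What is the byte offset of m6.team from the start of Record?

32

Header: @0: id [1B, align 1] → 1; +7 pad (align 8); @8: z [8B, align 8] → 16; @16: target [8B, align 8] → 24; @24: team [1B, align 1] → 25; +7 tail pad (align 8); size 32, align 8
@0: c [8B, align 8] → 8
@8: m6 [32B, align 8] → 40
within Header: team at 24
8 + 24 = 32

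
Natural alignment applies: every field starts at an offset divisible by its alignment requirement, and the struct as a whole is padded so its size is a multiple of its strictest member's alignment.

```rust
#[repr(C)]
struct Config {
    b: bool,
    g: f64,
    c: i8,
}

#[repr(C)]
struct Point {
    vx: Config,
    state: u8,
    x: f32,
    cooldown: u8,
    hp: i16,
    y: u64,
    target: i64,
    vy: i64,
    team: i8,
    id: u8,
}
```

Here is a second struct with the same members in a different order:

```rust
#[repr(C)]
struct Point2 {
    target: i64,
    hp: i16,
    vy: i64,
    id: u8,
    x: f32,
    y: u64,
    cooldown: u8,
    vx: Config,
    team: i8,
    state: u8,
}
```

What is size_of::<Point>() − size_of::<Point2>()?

-8

Config: b at 0 (size 1, align 1) → ends 1; pad 7 to align 8 for g; g at 8 (size 8, align 8) → ends 16; c at 16 (size 1, align 1) → ends 17; tail pad 7 to reach multiple of 8; total 24 bytes, alignment 8
vx at 0 (size 24, align 8) → ends 24
state at 24 (size 1, align 1) → ends 25
pad 3 to align 4 for x
x at 28 (size 4, align 4) → ends 32
cooldown at 32 (size 1, align 1) → ends 33
pad 1 to align 2 for hp
hp at 34 (size 2, align 2) → ends 36
pad 4 to align 8 for y
y at 40 (size 8, align 8) → ends 48
target at 48 (size 8, align 8) → ends 56
vy at 56 (size 8, align 8) → ends 64
team at 64 (size 1, align 1) → ends 65
id at 65 (size 1, align 1) → ends 66
tail pad 6 to reach multiple of 8
total 72 bytes, alignment 8
— Point2 —
target at 0 (size 8, align 8) → ends 8
hp at 8 (size 2, align 2) → ends 10
pad 6 to align 8 for vy
vy at 16 (size 8, align 8) → ends 24
id at 24 (size 1, align 1) → ends 25
pad 3 to align 4 for x
x at 28 (size 4, align 4) → ends 32
y at 32 (size 8, align 8) → ends 40
cooldown at 40 (size 1, align 1) → ends 41
pad 7 to align 8 for vx
vx at 48 (size 24, align 8) → ends 72
team at 72 (size 1, align 1) → ends 73
state at 73 (size 1, align 1) → ends 74
tail pad 6 to reach multiple of 8
total 80 bytes, alignment 8
72 − 80 = -8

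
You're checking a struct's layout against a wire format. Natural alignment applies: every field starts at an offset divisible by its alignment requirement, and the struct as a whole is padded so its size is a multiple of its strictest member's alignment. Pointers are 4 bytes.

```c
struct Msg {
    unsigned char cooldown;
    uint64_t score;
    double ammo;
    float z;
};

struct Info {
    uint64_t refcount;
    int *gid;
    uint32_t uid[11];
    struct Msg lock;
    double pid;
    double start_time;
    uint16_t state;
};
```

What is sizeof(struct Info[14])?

1568

Msg: cooldown at 0 (size 1, align 1) → ends 1; pad 7 to align 8 for score; score at 8 (size 8, align 8) → ends 16; ammo at 16 (size 8, align 8) → ends 24; z at 24 (size 4, align 4) → ends 28; tail pad 4 to reach multiple of 8; total 32 bytes, alignment 8
refcount at 0 (size 8, align 8) → ends 8
gid at 8 (size 4, align 4) → ends 12
uid at 12 (size 44, align 4) → ends 56
lock at 56 (size 32, align 8) → ends 88
pid at 88 (size 8, align 8) → ends 96
start_time at 96 (size 8, align 8) → ends 104
state at 104 (size 2, align 2) → ends 106
tail pad 6 to reach multiple of 8
total 112 bytes, alignment 8
array of 14: 14 × 112 = 1568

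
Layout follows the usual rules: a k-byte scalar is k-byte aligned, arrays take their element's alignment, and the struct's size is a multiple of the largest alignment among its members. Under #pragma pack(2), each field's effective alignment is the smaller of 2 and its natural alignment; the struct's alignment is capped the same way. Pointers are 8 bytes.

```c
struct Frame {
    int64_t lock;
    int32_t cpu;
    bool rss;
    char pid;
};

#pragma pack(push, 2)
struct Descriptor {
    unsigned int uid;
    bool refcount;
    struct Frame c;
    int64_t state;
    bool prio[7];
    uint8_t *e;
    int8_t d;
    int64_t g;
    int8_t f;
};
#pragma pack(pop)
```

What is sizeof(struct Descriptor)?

58

Frame: lock at 0 (size 8, align 8) → ends 8; cpu at 8 (size 4, align 4) → ends 12; rss at 12 (size 1, align 1) → ends 13; pid at 13 (size 1, align 1) → ends 14; tail pad 2 to reach multiple of 8; total 16 bytes, alignment 8
uid at 0 (size 4, align 2) → ends 4
refcount at 4 (size 1, align 1) → ends 5
pad 1 to align 2 for c
c at 6 (size 16, align 2) → ends 22
state at 22 (size 8, align 2) → ends 30
prio at 30 (size 7, align 1) → ends 37
pad 1 to align 2 for e
e at 38 (size 8, align 2) → ends 46
d at 46 (size 1, align 1) → ends 47
pad 1 to align 2 for g
g at 48 (size 8, align 2) → ends 56
f at 56 (size 1, align 1) → ends 57
tail pad 1 to reach multiple of 2
total 58 bytes, alignment 2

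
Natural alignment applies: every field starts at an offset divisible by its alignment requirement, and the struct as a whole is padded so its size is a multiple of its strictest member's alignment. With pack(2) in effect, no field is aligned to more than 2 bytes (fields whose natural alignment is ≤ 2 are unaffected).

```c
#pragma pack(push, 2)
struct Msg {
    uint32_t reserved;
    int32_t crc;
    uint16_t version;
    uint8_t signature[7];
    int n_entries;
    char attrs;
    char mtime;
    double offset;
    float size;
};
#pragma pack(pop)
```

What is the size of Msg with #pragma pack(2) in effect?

36

0..4  reserved  (4B, 2-aligned)
4..8  crc  (4B, 2-aligned)
8..10  version  (2B, 2-aligned)
10..17  signature  (7B, 1-aligned)
17..18  -- padding (1B)
18..22  n_entries  (4B, 2-aligned)
22..23  attrs  (1B, 1-aligned)
23..24  mtime  (1B, 1-aligned)
24..32  offset  (8B, 2-aligned)
32..36  size  (4B, 2-aligned)
sizeof = 36, alignof = 2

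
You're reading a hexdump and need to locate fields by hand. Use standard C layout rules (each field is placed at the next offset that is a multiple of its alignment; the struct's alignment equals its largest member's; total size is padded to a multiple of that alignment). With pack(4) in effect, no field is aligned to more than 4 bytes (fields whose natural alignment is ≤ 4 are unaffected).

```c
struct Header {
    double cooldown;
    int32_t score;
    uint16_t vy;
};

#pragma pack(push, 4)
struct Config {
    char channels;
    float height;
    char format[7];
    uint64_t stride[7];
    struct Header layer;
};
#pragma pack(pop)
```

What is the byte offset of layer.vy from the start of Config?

84

Header: @0: cooldown [8B, align 8] → 8; @8: score [4B, align 4] → 12; @12: vy [2B, align 2] → 14; +2 tail pad (align 8); size 16, align 8
@0: channels [1B, align 1] → 1
+3 pad (align 4)
@4: height [4B, align 4] → 8
@8: format [7B, align 1] → 15
+1 pad (align 4)
@16: stride [56B, align 4] → 72
@72: layer [16B, align 4] → 88
within Header: vy at 12
72 + 12 = 84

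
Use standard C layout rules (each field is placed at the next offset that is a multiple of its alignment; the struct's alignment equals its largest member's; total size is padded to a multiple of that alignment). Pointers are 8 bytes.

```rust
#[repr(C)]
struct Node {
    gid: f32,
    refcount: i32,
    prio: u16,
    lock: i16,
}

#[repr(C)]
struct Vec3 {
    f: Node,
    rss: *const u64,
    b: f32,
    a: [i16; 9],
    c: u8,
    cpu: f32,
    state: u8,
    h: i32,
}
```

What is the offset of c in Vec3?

Node: 0..4  gid  (4B, 4-aligned); 4..8  refcount  (4B, 4-aligned); 8..10  prio  (2B, 2-aligned); 10..12  lock  (2B, 2-aligned); sizeof = 12, alignof = 4
0..12  f  (12B, 4-aligned)
12..16  -- padding (4B)
16..24  rss  (8B, 8-aligned)
24..28  b  (4B, 4-aligned)
28..46  a  (18B, 2-aligned)
46..47  c  (1B, 1-aligned)

46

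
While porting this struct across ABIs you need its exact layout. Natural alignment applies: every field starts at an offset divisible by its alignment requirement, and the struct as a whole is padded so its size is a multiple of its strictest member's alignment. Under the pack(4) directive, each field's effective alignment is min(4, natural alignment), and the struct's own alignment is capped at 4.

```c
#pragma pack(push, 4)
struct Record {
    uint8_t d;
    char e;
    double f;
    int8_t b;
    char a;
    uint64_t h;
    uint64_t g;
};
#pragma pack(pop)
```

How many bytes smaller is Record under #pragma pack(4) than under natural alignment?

8

natural layout:
  d at 0 (size 1, align 1) → ends 1
  e at 1 (size 1, align 1) → ends 2
  pad 6 to align 8 for f
  f at 8 (size 8, align 8) → ends 16
  b at 16 (size 1, align 1) → ends 17
  a at 17 (size 1, align 1) → ends 18
  pad 6 to align 8 for h
  h at 24 (size 8, align 8) → ends 32
  g at 32 (size 8, align 8) → ends 40
  total 40 bytes, alignment 8
packed(4) layout:
  d at 0 (size 1, align 1) → ends 1
  e at 1 (size 1, align 1) → ends 2
  pad 2 to align 4 for f
  f at 4 (size 8, align 4) → ends 12
  b at 12 (size 1, align 1) → ends 13
  a at 13 (size 1, align 1) → ends 14
  pad 2 to align 4 for h
  h at 16 (size 8, align 4) → ends 24
  g at 24 (size 8, align 4) → ends 32
  total 32 bytes, alignment 4
40 − 32 = 8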